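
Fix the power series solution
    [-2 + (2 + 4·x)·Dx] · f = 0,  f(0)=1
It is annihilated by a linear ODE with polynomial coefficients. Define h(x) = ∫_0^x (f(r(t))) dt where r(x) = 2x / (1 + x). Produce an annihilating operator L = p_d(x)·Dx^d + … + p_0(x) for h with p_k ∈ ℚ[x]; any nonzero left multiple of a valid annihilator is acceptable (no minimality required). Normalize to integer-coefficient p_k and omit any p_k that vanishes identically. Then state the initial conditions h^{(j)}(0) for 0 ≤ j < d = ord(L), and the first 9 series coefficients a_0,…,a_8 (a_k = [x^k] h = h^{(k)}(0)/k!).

f: a_k = 1, 1, -1/2, 1/2, -5/8, 7/8, -21/16, 33/16, -429/128, …
Substitute x→r, Dx→(1/r')Dx; clear ⇒ L₀.
Integrate: L := L₀·Dx.
L = -2·Dx + (1 + 6·x + 5·x^2)·Dx^2  (order 2).
h: a_k = 0, 1, 1, -4/3, 5/2, -6, 17, -376/7, 731/4, …
ICs: h(0) = 0, h′(0) = 1.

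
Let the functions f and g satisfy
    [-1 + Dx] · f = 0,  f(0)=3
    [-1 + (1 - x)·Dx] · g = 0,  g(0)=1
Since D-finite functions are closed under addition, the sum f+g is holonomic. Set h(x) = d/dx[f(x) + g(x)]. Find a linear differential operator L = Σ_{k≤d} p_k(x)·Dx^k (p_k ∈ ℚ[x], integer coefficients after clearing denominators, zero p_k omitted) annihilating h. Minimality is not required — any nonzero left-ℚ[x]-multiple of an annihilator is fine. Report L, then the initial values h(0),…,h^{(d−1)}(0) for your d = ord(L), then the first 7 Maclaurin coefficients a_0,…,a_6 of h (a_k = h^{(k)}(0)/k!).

L = (4 + 2·x) + (-5 - 2·x + x^2)·Dx + (1 - x^2)·Dx^2  (order 2).
h: a_k = 4, 5, 9/2, 9/2, 41/8, 241/40, 1681/240, …
ICs: h(0) = 4, h′(0) = 5.

f: a_k = 3, 3, 3/2, 1/2, 1/8, 1/40, 1/240, …
g: a_k = 1, 1, 1, 1, 1, 1, 1, …
h₀=f+g: left-lcm gives L₀, ord ≤ 2.
h₀' ⇒ L via d/dx closure of L₀.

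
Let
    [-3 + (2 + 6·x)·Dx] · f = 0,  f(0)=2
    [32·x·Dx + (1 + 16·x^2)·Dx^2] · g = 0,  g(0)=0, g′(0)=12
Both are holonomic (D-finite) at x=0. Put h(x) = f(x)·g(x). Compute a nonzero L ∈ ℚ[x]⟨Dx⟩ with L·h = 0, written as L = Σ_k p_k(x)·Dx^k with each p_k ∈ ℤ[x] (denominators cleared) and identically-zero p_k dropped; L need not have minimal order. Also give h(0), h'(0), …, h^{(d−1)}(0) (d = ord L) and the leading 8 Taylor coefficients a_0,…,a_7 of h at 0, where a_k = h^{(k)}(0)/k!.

f: a_k = 2, 3, -9/4, 27/8, -405/64, 1701/128, -15309/512, 72171/1024, …
g: a_k = 0, 12, 0, -64, 0, 3072/5, 0, -49152/7, …
Product ⇒ symmetric product L₀, ord ≤ 2.
L = (27 - 192·x - 144·x^2) + (-12 + 92·x + 576·x^2 + 576·x^3)·Dx + (4 + 24·x + 100·x^2 + 384·x^3 + 576·x^4)·Dx^2  (order 2).
h: a_k = 0, 24, 36, -155, -303/2, 103749/80, 285867/160, -68900757/4480, …
ICs: h(0) = 0, h′(0) = 24.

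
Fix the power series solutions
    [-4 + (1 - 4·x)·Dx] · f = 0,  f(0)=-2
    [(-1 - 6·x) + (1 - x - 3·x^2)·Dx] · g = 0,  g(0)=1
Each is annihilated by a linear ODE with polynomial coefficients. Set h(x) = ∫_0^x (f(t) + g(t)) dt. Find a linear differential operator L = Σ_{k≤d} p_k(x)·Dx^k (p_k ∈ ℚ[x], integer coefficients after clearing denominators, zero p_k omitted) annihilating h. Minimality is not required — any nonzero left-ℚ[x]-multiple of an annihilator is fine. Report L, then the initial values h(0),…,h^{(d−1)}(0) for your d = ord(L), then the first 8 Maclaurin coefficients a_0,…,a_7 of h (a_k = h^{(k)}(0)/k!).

f: a_k = -2, -8, -32, -128, -512, -2048, -8192, -32768, …
g: a_k = 1, 1, 4, 7, 19, 40, 97, 217, …
Weyl lclm of L_f,L_g ⇒ L₀ (ord ≤ 2).
h=∫₀ˣh₀: take L = L₀·Dx.
L = (-72·x + 72·x^2 - 96·x^3)·Dx + (8 - 6·x - 66·x^2 + 112·x^3 - 192·x^4)·Dx^2 + (-1 + 7·x - 15·x^2 + 10·x^3 + 20·x^4 - 48·x^5)·Dx^3  (order 3).
h: a_k = 0, -1, -7/2, -28/3, -121/4, -493/5, -1004/3, -8095/7, …
ICs: h(0) = 0, h′(0) = -1, h′′(0) = -7.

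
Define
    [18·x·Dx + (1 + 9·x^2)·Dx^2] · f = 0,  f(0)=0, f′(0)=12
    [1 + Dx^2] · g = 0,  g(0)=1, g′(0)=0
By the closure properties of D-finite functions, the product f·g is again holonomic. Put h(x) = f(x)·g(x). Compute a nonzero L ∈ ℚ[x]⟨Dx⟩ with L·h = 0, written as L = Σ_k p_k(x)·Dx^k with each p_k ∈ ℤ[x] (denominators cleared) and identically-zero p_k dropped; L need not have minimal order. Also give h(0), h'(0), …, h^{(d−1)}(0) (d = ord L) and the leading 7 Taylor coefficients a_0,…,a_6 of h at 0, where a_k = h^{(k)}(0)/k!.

f: a_k = 0, 12, 0, -36, 0, 972/5, 0, …
g: a_k = 1, 0, -1/2, 0, 1/24, 0, -1/720, …
f·g: L₀ = L_f ⊗_s L_g, ord ≤ 2·2.
L = (370 + 9594·x^2 + 4131·x^4 + 2916·x^6 + 6561·x^8) + (684·x + 6804·x^3 + 8748·x^5 + 26244·x^7)·Dx + (380 + 9792·x^2 + 5346·x^4 + 5832·x^6 + 13122·x^8)·Dx^2 + (684·x + 6804·x^3 + 8748·x^5 + 26244·x^7)·Dx^3 + (10 + 198·x^2 + 1215·x^4 + 2916·x^6 + 6561·x^8)·Dx^4  (order 4).
h: a_k = 0, 12, 0, -42, 0, 2129/10, 0, …
ICs: h(0) = 0, h′(0) = 12, h′′(0) = 0, h′′′(0) = -252.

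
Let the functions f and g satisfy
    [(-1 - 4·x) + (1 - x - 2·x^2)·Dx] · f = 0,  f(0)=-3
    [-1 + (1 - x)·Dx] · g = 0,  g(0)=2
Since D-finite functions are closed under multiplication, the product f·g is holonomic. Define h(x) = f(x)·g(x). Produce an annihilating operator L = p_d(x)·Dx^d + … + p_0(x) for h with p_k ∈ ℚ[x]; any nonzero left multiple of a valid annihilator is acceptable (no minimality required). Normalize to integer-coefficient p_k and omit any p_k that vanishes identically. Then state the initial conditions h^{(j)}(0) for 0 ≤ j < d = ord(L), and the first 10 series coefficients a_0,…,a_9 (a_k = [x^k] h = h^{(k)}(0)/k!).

f: a_k = -3, -3, -9, -15, -33, -63, -129, -255, -513, -1023, …
g: a_k = 2, 2, 2, 2, 2, 2, 2, 2, 2, 2, …
L₀ := L_f ⊗_s L_g (sym. prod.), ord ≤ 1.
L = (-2 - 2·x + 6·x^2) + (1 - 2·x - x^2 + 2·x^3)·Dx  (order 1).
h: a_k = -6, -12, -30, -60, -126, -252, -510, -1020, -2046, -4092, …
ICs: h(0) = -6.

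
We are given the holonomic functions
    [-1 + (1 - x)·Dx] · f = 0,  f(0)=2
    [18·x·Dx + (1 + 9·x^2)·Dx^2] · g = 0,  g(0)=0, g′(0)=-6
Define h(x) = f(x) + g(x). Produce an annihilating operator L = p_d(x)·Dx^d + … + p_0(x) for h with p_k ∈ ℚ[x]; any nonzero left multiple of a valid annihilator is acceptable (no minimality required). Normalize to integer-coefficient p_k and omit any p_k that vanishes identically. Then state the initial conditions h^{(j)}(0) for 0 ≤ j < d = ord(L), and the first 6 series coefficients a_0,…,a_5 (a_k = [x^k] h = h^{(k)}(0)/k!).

L = (-18 + 72·x + 486·x^2)·Dx + (12 - 18·x - 180·x^2 + 486·x^3)·Dx^2 + (-1 - 8·x - 72·x^3 + 81·x^4)·Dx^3  (order 3).
h: a_k = 2, -4, 2, 20, 2, -476/5, …
ICs: h(0) = 2, h′(0) = -4, h′′(0) = 4.

f: a_k = 2, 2, 2, 2, 2, 2, …
g: a_k = 0, -6, 0, 18, 0, -486/5, …
Sum ⇒ L₀ = lclm(L_f,L_g) in ℚ(x)⟨Dx⟩.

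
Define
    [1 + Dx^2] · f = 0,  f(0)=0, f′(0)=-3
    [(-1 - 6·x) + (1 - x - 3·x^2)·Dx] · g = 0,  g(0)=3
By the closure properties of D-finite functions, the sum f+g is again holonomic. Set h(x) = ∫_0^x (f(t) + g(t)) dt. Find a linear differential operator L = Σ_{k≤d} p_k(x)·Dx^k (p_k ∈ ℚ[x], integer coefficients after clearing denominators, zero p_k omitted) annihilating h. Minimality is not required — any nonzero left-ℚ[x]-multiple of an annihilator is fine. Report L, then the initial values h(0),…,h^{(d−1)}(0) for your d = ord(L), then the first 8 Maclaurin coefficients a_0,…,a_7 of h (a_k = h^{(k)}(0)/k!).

L = (-43 - 292·x - 307·x^2 - 624·x^3 - 45·x^4 - 54·x^5)·Dx + (9 + 7·x + 6·x^2 - 91·x^3 - 144·x^4 - 27·x^5 - 27·x^6)·Dx^2 + (-43 - 292·x - 307·x^2 - 624·x^3 - 45·x^4 - 54·x^5)·Dx^3 + (9 + 7·x + 6·x^2 - 91·x^3 - 144·x^4 - 27·x^5 - 27·x^6)·Dx^4  (order 4).
h: a_k = 0, 3, 0, 4, 43/8, 57/5, 4799/240, 291/7, …
ICs: h(0) = 0, h′(0) = 3, h′′(0) = 0, h′′′(0) = 24.

f: a_k = 0, -3, 0, 1/2, 0, -1/40, 0, 1/1680, …
g: a_k = 3, 3, 12, 21, 57, 120, 291, 651, …
f+g: L₀ = lclm(L_f,L_g), ord ≤ 2+1.
∫: right-multiply L₀ by Dx.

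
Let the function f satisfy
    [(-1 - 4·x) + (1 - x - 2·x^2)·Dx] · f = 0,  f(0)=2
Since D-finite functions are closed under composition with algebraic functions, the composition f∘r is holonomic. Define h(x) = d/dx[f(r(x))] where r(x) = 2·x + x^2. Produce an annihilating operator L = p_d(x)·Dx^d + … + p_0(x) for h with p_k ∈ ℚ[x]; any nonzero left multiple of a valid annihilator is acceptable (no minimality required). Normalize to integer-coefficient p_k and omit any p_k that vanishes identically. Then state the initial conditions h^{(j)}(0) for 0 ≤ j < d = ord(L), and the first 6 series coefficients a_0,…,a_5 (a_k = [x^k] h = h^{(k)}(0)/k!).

f: a_k = 2, 2, 6, 10, 22, 42, …
Change of var in L_f (x↦r) gives L₀.
h=h₀': d/dx-closure on L₀ ⇒ L.
L = (13 + 52·x + 186·x^2 + 160·x^3 + 40·x^4) + (-1 - 5·x + 26·x^2 + 62·x^3 + 40·x^4 + 8·x^5)·Dx  (order 1).
h: a_k = 4, 52, 312, 1912, 10540, 56412, …
ICs: h(0) = 4.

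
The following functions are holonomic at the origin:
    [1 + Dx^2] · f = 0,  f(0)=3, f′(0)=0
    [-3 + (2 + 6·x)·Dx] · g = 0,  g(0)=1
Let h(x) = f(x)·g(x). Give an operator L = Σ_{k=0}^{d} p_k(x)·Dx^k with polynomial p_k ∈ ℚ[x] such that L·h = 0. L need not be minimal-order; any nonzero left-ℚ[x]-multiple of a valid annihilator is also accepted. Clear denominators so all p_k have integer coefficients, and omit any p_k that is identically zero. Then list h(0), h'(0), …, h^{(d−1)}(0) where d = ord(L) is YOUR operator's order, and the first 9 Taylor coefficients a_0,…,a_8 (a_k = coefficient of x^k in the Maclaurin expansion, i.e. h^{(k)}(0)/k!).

L = (31 + 24·x + 36·x^2) + (-12 - 36·x)·Dx + (4 + 24·x + 36·x^2)·Dx^2  (order 2).
h: a_k = 3, 9/2, -39/8, 45/16, -983/128, 4503/256, -618229/15360, 982601/10240, -810807791/3440640, …
ICs: h(0) = 3, h′(0) = 9/2.

f: a_k = 3, 0, -3/2, 0, 1/8, 0, -1/240, 0, 1/13440, …
g: a_k = 1, 3/2, -9/8, 27/16, -405/128, 1701/256, -15309/1024, 72171/2048, -2814669/32768, …
h₀=f·g: eliminate ⇒ L₀, order ≤ 2·1.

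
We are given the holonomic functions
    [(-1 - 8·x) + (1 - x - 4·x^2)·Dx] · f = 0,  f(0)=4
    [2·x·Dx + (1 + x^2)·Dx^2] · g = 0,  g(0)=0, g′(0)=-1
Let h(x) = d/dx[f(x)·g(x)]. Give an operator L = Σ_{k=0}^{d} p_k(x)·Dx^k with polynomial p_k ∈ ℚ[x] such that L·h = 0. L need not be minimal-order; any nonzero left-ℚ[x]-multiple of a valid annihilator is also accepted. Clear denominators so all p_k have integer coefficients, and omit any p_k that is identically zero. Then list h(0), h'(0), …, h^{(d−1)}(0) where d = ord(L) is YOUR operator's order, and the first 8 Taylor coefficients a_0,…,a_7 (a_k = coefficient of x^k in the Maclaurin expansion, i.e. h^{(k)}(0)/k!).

L = (86 + 318·x^2 + 96·x^3 + 576·x^4) + (13 + 106·x + 57·x^2 + 334·x^3 + 96·x^4 + 384·x^5)·Dx + (-4 + 3·x + x^2 + 19·x^3 + 53·x^4 + 16·x^5 + 48·x^6)·Dx^2  (order 2).
h: a_k = -4, -8, -56, -416/3, -1652/3, -7464/5, -14464/3, -1414528/105, …
ICs: h(0) = -4, h′(0) = -8.

f: a_k = 4, 4, 20, 36, 116, 260, 724, 1764, …
g: a_k = 0, -1, 0, 1/3, 0, -1/5, 0, 1/7, …
h₀=f·g: eliminate ⇒ L₀, order ≤ 1·2.
h=h₀': d/dx-closure on L₀ ⇒ L.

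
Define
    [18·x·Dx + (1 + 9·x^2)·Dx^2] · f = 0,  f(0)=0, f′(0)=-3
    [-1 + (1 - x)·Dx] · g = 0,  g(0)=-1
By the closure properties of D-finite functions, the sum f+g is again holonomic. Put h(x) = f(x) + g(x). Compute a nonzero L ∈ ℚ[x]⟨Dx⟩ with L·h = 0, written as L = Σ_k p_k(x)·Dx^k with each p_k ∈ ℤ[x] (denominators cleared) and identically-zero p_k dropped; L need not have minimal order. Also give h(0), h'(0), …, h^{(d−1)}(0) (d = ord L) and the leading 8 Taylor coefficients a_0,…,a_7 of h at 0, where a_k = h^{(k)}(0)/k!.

f: a_k = 0, -3, 0, 9, 0, -243/5, 0, 2187/7, …
g: a_k = -1, -1, -1, -1, -1, -1, -1, -1, …
L₀ := lclm(L_f,L_g); ord L₀ ≤ 2+1.
L = (18 - 72·x - 486·x^2)·Dx + (-12 + 18·x + 180·x^2 - 486·x^3)·Dx^2 + (1 + 8·x + 72·x^3 - 81·x^4)·Dx^3  (order 3).
h: a_k = -1, -4, -1, 8, -1, -248/5, -1, 2180/7, …
ICs: h(0) = -1, h′(0) = -4, h′′(0) = -2.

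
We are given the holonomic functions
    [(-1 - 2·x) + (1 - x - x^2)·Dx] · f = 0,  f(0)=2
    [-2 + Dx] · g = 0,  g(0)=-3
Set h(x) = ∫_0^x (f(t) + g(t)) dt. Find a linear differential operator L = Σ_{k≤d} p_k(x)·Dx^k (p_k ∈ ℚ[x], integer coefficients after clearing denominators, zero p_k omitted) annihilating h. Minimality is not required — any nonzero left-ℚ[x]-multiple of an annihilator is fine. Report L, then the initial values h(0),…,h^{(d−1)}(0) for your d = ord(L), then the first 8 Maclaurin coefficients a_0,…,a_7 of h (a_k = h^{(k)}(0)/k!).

f: a_k = 2, 2, 4, 6, 10, 16, 26, 42, …
g: a_k = -3, -6, -6, -4, -2, -4/5, -4/15, -8/105, …
L₀ := lclm(L_f,L_g); ord L₀ ≤ 1+1.
h=∫₀ˣh₀: take L = L₀·Dx.
L = (-4 - 8·x - 24·x^2 - 8·x^3)·Dx + (14·x + 10·x^2 - 8·x^3 - 4·x^4)·Dx^2 + (1 - 5·x + x^2 + 6·x^3 + 2·x^4)·Dx^3  (order 3).
h: a_k = 0, -1, -2, -2/3, 1/2, 8/5, 38/15, 386/105, …
ICs: h(0) = 0, h′(0) = -1, h′′(0) = -4.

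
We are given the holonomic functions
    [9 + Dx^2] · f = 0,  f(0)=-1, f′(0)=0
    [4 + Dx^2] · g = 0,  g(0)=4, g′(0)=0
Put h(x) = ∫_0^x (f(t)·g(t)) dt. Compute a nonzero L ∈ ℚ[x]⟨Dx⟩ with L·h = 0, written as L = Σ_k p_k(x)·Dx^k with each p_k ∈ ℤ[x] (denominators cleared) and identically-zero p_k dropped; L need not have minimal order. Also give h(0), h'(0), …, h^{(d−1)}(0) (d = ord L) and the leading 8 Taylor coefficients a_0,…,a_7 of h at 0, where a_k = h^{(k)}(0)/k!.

L = 25·Dx + 26·Dx^3 + Dx^5  (order 5).
h: a_k = 0, -4, 0, 26/3, 0, -313/30, 0, 7813/1260, …
ICs: h(0) = 0, h′(0) = -4, h′′(0) = 0, h′′′(0) = 52, h′′′′(0) = 0.

f: a_k = -1, 0, 9/2, 0, -27/8, 0, 81/80, 0, …
g: a_k = 4, 0, -8, 0, 8/3, 0, -16/45, 0, …
Product ⇒ symmetric product L₀, ord ≤ 4.
h=∫₀ˣh₀: take L = L₀·Dx.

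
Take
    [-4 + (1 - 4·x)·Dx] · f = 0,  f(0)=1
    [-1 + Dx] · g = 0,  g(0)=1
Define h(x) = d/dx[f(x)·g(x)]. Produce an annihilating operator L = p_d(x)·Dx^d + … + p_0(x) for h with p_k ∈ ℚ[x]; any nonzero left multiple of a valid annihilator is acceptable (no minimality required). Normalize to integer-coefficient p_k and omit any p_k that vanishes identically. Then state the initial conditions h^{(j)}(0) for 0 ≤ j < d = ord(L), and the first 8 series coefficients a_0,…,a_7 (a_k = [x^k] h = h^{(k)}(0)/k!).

f: a_k = 1, 4, 16, 64, 256, 1024, 4096, 16384, …
g: a_k = 1, 1, 1/2, 1/6, 1/24, 1/120, 1/720, 1/5040, …
h₀=f·g: eliminate ⇒ L₀, order ≤ 1·1.
h₀' ⇒ L via d/dx closure of L₀.
L = (41 - 40·x + 16·x^2) + (-5 + 24·x - 16·x^2)·Dx  (order 1).
h: a_k = 5, 41, 493/2, 7889/6, 157781/24, 757349/24, 106028861/720, 3392923553/5040, …
ICs: h(0) = 5.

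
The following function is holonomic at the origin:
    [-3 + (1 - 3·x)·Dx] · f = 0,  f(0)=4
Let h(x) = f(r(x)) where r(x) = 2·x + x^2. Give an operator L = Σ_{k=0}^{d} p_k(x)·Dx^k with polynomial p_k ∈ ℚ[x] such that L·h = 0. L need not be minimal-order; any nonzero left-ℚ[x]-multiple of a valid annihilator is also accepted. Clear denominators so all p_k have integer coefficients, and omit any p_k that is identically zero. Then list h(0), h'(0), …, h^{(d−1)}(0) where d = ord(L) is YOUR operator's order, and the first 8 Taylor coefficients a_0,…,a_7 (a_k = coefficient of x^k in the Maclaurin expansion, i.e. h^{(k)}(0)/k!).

f: a_k = 4, 12, 36, 108, 324, 972, 2916, 8748, …
L₀ from L_f via x↦r, Dx↦r'^{-1}Dx.
L = (6 + 6·x) + (-1 + 6·x + 3·x^2)·Dx  (order 1).
h: a_k = 4, 24, 156, 1008, 6516, 42120, 272268, 1759968, …
ICs: h(0) = 4.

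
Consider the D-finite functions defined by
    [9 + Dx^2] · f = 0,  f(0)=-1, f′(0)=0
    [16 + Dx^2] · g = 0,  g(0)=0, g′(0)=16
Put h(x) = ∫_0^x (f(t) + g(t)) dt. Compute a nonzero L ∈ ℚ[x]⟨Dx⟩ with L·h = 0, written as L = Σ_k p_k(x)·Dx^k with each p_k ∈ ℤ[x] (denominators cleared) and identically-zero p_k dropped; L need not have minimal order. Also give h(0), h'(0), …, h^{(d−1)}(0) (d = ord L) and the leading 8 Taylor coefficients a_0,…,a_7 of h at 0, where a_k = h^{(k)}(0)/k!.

f: a_k = -1, 0, 9/2, 0, -27/8, 0, 81/80, 0, …
g: a_k = 0, 16, 0, -128/3, 0, 512/15, 0, -4096/315, …
L₀ := lclm(L_f,L_g); ord L₀ ≤ 2+2.
h=∫h₀ ⇒ L = L₀·Dx.
L = 144·Dx + 25·Dx^3 + Dx^5  (order 5).
h: a_k = 0, -1, 8, 3/2, -32/3, -27/40, 256/45, 81/560, …
ICs: h(0) = 0, h′(0) = -1, h′′(0) = 16, h′′′(0) = 9, h′′′′(0) = -256.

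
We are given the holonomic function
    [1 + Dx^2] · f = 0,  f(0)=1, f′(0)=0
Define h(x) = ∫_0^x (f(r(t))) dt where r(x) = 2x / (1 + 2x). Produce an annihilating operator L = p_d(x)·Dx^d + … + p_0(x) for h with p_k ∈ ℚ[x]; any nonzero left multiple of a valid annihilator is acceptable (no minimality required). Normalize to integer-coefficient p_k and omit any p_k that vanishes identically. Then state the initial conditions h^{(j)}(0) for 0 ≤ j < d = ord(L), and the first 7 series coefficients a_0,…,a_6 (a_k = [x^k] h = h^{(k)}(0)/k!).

L = 4·Dx + (4 + 24·x + 48·x^2 + 32·x^3)·Dx^2 + (1 + 8·x + 24·x^2 + 32·x^3 + 16·x^4)·Dx^3  (order 3).
h: a_k = 0, 1, 0, -2/3, 2, -14/3, 88/9, …
ICs: h(0) = 0, h′(0) = 1, h′′(0) = 0.

f: a_k = 1, 0, -1/2, 0, 1/24, 0, -1/720, …
Change of var in L_f (x↦r) gives L₀.
Integrate: L := L₀·Dx.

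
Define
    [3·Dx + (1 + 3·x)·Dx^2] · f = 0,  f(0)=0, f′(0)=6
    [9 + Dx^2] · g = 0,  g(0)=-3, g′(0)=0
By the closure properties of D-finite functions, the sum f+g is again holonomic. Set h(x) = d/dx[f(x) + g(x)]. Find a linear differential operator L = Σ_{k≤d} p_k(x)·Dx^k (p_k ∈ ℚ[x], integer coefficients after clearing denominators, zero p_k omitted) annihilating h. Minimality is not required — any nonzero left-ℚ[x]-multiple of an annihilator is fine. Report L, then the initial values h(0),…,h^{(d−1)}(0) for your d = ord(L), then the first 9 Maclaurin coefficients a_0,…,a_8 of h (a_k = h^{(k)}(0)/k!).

L = (63 + 54·x + 81·x^2) + (9 + 45·x + 81·x^2 + 81·x^3)·Dx + (7 + 6·x + 9·x^2)·Dx^2 + (1 + 5·x + 9·x^2 + 9·x^3)·Dx^3  (order 3).
h: a_k = 6, 9, 54, -405/2, 486, -57591/40, 4374, -7350507/560, 39366, …
ICs: h(0) = 6, h′(0) = 9, h′′(0) = 108.

f: a_k = 0, 6, -9, 18, -81/2, 486/5, -243, 4374/7, -6561/4, …
g: a_k = -3, 0, 27/2, 0, -81/8, 0, 243/80, 0, -2187/4480, …
h₀=f+g: left-lcm gives L₀, ord ≤ 4.
h₀' ⇒ L via d/dx closure of L₀.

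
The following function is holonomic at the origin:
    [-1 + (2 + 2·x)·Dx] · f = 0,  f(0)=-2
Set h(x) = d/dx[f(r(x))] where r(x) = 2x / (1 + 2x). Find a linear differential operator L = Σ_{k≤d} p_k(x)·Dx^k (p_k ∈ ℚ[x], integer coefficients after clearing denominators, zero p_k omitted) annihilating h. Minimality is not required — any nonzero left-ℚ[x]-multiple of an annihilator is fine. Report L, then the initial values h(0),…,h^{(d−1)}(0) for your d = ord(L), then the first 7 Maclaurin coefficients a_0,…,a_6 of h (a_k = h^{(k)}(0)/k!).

L = (-5 - 16·x) + (-1 - 6·x - 8·x^2)·Dx  (order 1).
h: a_k = -2, 10, -39, 141, -1995/4, 7059/4, -50435/8, …
ICs: h(0) = -2.

f: a_k = -2, -1, 1/4, -1/8, 5/64, -7/128, 21/512, …
f∘r: x↦r, Dx↦Dx/r' in L_f ⇒ L₀.
h=h₀': d/dx-closure on L₀ ⇒ L.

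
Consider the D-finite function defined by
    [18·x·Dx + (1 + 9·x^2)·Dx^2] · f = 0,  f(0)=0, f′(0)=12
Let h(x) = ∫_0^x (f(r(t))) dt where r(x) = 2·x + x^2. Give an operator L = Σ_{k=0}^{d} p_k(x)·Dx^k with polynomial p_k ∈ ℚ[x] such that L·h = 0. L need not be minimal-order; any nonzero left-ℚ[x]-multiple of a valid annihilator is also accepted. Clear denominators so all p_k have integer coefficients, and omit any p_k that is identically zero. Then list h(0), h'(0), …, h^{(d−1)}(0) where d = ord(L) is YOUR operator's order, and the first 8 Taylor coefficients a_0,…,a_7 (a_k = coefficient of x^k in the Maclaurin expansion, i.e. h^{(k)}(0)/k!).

f: a_k = 0, 12, 0, -36, 0, 972/5, 0, -8748/7, …
f∘r: x↦r, Dx↦Dx/r' in L_f ⇒ L₀.
h=∫₀ˣh₀: take L = L₀·Dx.
L = (-1 + 72·x + 144·x^2 + 108·x^3 + 27·x^4)·Dx^2 + (1 + x + 36·x^2 + 72·x^3 + 45·x^4 + 9·x^5)·Dx^3  (order 3).
h: a_k = 0, 0, 12, 4, -72, -432/5, 5004/5, 15516/7, …
ICs: h(0) = 0, h′(0) = 0, h′′(0) = 24.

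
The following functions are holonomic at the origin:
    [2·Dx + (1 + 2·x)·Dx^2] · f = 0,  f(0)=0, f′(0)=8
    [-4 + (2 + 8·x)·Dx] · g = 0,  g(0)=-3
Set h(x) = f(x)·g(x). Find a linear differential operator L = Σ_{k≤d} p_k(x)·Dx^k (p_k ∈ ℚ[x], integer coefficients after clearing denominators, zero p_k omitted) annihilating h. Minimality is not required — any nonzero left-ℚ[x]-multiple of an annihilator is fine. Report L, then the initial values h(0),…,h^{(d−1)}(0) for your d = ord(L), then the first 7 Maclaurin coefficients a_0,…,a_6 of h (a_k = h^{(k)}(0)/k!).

f: a_k = 0, 8, -8, 32/3, -16, 128/5, -128/3, …
g: a_k = -3, -6, 6, -12, 30, -84, 252, …
L₀ := L_f ⊗_s L_g (sym. prod.), ord ≤ 2.
L = (8 + 8·x) + (-2 - 8·x)·Dx + (1 + 10·x + 32·x^2 + 32·x^3)·Dx^2  (order 2).
h: a_k = 0, -24, -24, 64, -160, 2096/5, -5808/5, …
ICs: h(0) = 0, h′(0) = -24.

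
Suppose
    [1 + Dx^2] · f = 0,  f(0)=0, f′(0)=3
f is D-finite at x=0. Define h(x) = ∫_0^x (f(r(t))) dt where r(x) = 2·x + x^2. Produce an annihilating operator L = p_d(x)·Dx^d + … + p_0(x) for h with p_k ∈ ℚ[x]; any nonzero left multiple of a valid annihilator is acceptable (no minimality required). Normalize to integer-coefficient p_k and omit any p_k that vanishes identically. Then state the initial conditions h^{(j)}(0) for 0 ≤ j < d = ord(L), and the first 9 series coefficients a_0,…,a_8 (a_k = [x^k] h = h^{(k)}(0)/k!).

f: a_k = 0, 3, 0, -1/2, 0, 1/40, 0, -1/1680, 0, …
Change of var in L_f (x↦r) gives L₀.
∫: right-multiply L₀ by Dx.
L = (4 + 12·x + 12·x^2 + 4·x^3)·Dx - Dx^2 + (1 + x)·Dx^3  (order 3).
h: a_k = 0, 0, 3, 1, -1, -6/5, -11/30, 3/14, 101/420, …
ICs: h(0) = 0, h′(0) = 0, h′′(0) = 6.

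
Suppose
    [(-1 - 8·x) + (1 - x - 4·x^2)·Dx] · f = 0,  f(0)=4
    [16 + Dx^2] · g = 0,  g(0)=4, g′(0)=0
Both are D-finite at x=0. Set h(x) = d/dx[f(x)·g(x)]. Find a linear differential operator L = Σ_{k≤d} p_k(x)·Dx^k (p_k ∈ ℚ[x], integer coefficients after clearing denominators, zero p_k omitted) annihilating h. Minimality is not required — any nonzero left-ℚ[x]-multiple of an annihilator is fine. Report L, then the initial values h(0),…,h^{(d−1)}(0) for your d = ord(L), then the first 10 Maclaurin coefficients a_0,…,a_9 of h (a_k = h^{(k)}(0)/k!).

L = (-12 - 64·x - 224·x^2 + 256·x^3 + 512·x^4) + (-1 - 4·x + 48·x^2 + 128·x^3)·Dx + (1 - 3·x - 10·x^2 + 16·x^3 + 32·x^4)·Dx^2  (order 2).
h: a_k = 16, -96, 48, -64/3, 880/3, -4832/15, 57008/45, -2176/35, 225584/35, 2755744/405, …
ICs: h(0) = 16, h′(0) = -96.

f: a_k = 4, 4, 20, 36, 116, 260, 724, 1764, 4660, 11716, …
g: a_k = 4, 0, -32, 0, 128/3, 0, -1024/45, 0, 2048/315, 0, …
h₀=f·g: eliminate ⇒ L₀, order ≤ 1·2.
Derive L from L₀ (diff closure).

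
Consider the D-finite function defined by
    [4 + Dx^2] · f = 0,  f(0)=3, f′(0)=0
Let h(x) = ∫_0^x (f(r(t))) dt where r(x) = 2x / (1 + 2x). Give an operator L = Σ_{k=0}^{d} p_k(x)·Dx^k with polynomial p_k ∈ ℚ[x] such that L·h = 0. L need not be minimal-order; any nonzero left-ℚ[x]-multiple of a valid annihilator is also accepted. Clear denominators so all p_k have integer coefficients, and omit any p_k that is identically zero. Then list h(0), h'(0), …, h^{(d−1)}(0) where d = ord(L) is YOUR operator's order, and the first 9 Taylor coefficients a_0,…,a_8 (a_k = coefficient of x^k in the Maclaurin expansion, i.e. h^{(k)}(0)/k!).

L = 16·Dx + (4 + 24·x + 48·x^2 + 32·x^3)·Dx^2 + (1 + 8·x + 24·x^2 + 32·x^3 + 16·x^4)·Dx^3  (order 3).
h: a_k = 0, 3, 0, -8, 24, -256/5, 256/3, -1408/15, -192/5, …
ICs: h(0) = 0, h′(0) = 3, h′′(0) = 0.

f: a_k = 3, 0, -6, 0, 2, 0, -4/15, 0, 2/105, …
Change of var in L_f (x↦r) gives L₀.
h=∫h₀ ⇒ L = L₀·Dx.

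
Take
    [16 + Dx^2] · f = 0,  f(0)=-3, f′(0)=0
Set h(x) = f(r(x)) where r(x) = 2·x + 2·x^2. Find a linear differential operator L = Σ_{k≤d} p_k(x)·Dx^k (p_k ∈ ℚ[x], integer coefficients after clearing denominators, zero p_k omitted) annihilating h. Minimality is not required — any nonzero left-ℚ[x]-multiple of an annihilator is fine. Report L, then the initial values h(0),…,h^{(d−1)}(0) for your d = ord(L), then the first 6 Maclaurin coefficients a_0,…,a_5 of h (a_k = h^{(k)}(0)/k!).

L = (64 + 384·x + 768·x^2 + 512·x^3) - 2·Dx + (1 + 2·x)·Dx^2  (order 2).
h: a_k = -3, 0, 96, 192, -416, -2048, …
ICs: h(0) = -3, h′(0) = 0.

f: a_k = -3, 0, 24, 0, -32, 0, …
L₀ from L_f via x↦r, Dx↦r'^{-1}Dx.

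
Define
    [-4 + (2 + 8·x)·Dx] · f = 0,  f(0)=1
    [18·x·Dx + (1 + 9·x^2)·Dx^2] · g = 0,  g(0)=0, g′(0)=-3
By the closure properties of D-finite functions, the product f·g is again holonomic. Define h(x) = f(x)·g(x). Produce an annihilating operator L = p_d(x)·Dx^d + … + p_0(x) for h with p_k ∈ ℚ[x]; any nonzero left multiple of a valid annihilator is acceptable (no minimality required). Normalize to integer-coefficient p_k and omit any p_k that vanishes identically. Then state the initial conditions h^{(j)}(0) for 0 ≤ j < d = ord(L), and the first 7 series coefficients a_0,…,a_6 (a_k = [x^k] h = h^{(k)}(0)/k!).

f: a_k = 1, 2, -2, 4, -10, 28, -84, …
g: a_k = 0, -3, 0, 9, 0, -243/5, 0, …
h₀=f·g: eliminate ⇒ L₀, order ≤ 1·2.
L = (12 - 36·x - 36·x^2) + (-4 + 2·x + 108·x^2 + 144·x^3)·Dx + (1 + 8·x + 25·x^2 + 72·x^3 + 144·x^4)·Dx^2  (order 2).
h: a_k = 0, -3, -6, 15, 6, -183/5, -726/5, …
ICs: h(0) = 0, h′(0) = -3.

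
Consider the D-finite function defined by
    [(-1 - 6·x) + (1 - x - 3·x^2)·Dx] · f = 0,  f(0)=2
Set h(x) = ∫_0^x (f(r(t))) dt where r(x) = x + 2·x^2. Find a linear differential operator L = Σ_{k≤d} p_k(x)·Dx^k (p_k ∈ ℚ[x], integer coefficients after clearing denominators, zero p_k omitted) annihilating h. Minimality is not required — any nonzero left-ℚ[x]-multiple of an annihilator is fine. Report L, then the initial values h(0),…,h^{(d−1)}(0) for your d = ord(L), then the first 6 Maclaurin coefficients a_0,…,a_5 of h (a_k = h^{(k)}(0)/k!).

L = (1 + 10·x + 36·x^2 + 48·x^3)·Dx + (-1 + x + 5·x^2 + 12·x^3 + 12·x^4)·Dx^2  (order 2).
h: a_k = 0, 2, 1, 4, 23/2, 154/5, …
ICs: h(0) = 0, h′(0) = 2.

f: a_k = 2, 2, 8, 14, 38, 80, …
f∘r: x↦r, Dx↦Dx/r' in L_f ⇒ L₀.
∫: right-multiply L₀ by Dx.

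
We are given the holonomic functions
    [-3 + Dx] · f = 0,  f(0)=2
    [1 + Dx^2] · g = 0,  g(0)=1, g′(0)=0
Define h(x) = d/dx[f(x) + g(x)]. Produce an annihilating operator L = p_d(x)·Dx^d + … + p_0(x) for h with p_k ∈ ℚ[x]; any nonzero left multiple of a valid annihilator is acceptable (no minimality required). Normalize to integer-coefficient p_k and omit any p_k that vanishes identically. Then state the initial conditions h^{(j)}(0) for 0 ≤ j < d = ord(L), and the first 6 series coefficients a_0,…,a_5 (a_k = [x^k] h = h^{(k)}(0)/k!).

L = 3 - Dx + 3·Dx^2 - Dx^3  (order 3).
h: a_k = 6, 17, 27, 163/6, 81/4, 1457/120, …
ICs: h(0) = 6, h′(0) = 17, h′′(0) = 54.

f: a_k = 2, 6, 9, 9, 27/4, 81/20, …
g: a_k = 1, 0, -1/2, 0, 1/24, 0, …
f+g: L₀ = lclm(L_f,L_g), ord ≤ 1+2.
Derive L from L₀ (diff closure).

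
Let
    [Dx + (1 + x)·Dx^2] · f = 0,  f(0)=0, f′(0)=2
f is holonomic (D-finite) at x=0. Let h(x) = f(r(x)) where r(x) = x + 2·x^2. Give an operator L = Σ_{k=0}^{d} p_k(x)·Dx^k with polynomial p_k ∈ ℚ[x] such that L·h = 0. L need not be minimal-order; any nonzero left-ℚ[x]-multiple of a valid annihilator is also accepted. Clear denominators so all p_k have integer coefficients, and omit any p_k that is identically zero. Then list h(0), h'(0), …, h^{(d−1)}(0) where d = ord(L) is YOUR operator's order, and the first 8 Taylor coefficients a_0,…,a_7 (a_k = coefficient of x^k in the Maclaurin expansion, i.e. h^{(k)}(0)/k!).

L = (-3 + 4·x + 8·x^2)·Dx + (1 + 5·x + 6·x^2 + 8·x^3)·Dx^2  (order 2).
h: a_k = 0, 2, 3, -10/3, -1/2, 22/5, -3, -26/7, …
ICs: h(0) = 0, h′(0) = 2.

f: a_k = 0, 2, -1, 2/3, -1/2, 2/5, -1/3, 2/7, …
Change of var in L_f (x↦r) gives L₀.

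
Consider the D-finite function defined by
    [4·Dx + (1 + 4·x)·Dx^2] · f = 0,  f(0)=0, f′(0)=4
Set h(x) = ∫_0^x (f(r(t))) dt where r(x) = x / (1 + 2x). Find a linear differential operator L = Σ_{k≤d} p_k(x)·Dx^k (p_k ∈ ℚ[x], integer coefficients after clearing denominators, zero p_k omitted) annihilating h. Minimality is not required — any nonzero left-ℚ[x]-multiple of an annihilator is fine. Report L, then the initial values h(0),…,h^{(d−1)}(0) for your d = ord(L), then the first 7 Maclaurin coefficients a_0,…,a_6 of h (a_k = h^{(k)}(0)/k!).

f: a_k = 0, 4, -8, 64/3, -64, 1024/5, -2048/3, …
f∘r: x↦r, Dx↦Dx/r' in L_f ⇒ L₀.
h=∫h₀ ⇒ L = L₀·Dx.
L = (8 + 24·x)·Dx^2 + (1 + 8·x + 12·x^2)·Dx^3  (order 3).
h: a_k = 0, 0, 2, -16/3, 52/3, -64, 3872/15, …
ICs: h(0) = 0, h′(0) = 0, h′′(0) = 4.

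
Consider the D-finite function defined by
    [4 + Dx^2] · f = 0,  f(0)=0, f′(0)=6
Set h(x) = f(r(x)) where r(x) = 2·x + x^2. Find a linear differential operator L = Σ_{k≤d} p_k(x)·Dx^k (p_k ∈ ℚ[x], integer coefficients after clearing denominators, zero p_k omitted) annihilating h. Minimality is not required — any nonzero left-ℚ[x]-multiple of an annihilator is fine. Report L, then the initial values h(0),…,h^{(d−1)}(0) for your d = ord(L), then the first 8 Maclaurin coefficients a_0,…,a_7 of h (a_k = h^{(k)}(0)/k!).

L = (16 + 48·x + 48·x^2 + 16·x^3) - Dx + (1 + x)·Dx^2  (order 2).
h: a_k = 0, 12, 6, -32, -48, 8/5, 60, 5696/105, …
ICs: h(0) = 0, h′(0) = 12.

f: a_k = 0, 6, 0, -4, 0, 4/5, 0, -8/105, …
h₀=f(r): pull back L_f along r ⇒ L₀.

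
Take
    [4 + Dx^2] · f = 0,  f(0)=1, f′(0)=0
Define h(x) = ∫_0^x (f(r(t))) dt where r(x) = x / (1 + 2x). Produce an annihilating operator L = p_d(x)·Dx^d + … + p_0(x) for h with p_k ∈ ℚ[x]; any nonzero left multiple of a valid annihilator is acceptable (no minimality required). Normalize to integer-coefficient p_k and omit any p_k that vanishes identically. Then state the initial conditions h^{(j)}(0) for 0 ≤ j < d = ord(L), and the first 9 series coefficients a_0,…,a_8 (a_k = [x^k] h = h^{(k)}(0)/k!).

L = 4·Dx + (4 + 24·x + 48·x^2 + 32·x^3)·Dx^2 + (1 + 8·x + 24·x^2 + 32·x^3 + 16·x^4)·Dx^3  (order 3).
h: a_k = 0, 1, 0, -2/3, 2, -14/3, 88/9, -6004/315, 174/5, …
ICs: h(0) = 0, h′(0) = 1, h′′(0) = 0.

f: a_k = 1, 0, -2, 0, 2/3, 0, -4/45, 0, 2/315, …
f∘r: x↦r, Dx↦Dx/r' in L_f ⇒ L₀.
h=∫₀ˣh₀: take L = L₀·Dx.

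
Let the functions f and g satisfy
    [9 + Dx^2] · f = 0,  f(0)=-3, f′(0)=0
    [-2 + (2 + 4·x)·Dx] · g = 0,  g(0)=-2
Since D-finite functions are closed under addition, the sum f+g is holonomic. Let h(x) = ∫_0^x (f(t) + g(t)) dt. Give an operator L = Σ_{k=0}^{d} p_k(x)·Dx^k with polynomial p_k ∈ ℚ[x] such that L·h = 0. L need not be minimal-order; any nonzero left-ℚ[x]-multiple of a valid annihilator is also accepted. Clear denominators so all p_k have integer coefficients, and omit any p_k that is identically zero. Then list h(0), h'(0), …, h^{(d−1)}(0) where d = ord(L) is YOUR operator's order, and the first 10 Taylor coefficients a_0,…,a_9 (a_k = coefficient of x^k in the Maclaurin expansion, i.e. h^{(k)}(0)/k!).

L = (-54 - 162·x - 162·x^2)·Dx + (36 + 234·x + 486·x^2 + 324·x^3)·Dx^2 + (-6 - 18·x - 18·x^2)·Dx^3 + (4 + 26·x + 54·x^2 + 36·x^3)·Dx^4  (order 4).
h: a_k = 0, -5, -1, 29/6, -1/4, -71/40, -7/24, 453/560, -33/64, 9281/13440, …
ICs: h(0) = 0, h′(0) = -5, h′′(0) = -2, h′′′(0) = 29.

f: a_k = -3, 0, 27/2, 0, -81/8, 0, 243/80, 0, -2187/4480, 0, …
g: a_k = -2, -2, 1, -1, 5/4, -7/4, 21/8, -33/8, 429/64, -715/64, …
f+g: L₀ = lclm(L_f,L_g), ord ≤ 2+1.
∫: right-multiply L₀ by Dx.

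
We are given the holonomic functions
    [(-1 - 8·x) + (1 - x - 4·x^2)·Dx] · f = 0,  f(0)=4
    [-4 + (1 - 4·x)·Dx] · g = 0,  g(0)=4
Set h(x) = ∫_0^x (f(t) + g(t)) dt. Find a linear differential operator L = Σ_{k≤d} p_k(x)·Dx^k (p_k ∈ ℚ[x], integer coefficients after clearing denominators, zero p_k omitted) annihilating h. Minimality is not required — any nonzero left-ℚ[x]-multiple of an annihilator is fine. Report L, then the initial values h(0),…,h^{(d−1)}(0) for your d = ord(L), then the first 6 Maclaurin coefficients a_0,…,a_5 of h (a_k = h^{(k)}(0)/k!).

L = (8 - 288·x + 384·x^2 - 512·x^3)·Dx + (22 - 8·x - 288·x^2 + 640·x^3 - 1024·x^4)·Dx^2 + (-3 + 23·x - 56·x^2 + 32·x^3 + 128·x^4 - 256·x^5)·Dx^3  (order 3).
h: a_k = 0, 8, 10, 28, 73, 228, …
ICs: h(0) = 0, h′(0) = 8, h′′(0) = 20.

f: a_k = 4, 4, 20, 36, 116, 260, …
g: a_k = 4, 16, 64, 256, 1024, 4096, …
Weyl lclm of L_f,L_g ⇒ L₀ (ord ≤ 2).
Integrate: L := L₀·Dx.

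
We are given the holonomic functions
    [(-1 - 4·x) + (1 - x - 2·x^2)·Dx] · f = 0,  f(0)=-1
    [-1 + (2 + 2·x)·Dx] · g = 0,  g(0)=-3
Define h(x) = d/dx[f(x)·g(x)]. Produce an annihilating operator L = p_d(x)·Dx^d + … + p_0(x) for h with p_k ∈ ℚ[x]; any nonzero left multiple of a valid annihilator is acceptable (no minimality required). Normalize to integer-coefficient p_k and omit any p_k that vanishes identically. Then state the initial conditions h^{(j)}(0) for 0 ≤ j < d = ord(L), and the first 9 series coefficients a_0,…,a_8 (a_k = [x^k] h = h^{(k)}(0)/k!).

f: a_k = -1, -1, -3, -5, -11, -21, -43, -85, -171, …
g: a_k = -3, -3/2, 3/8, -3/16, 15/128, -21/256, 63/1024, -99/2048, 1287/32768, …
L₀ := L_f ⊗_s L_g (sym. prod.), ord ≤ 1.
h₀' ⇒ L via d/dx closure of L₀.
L = (9 + 20·x + 20·x^2) + (-2 - 2·x + 8·x^2 + 8·x^3)·Dx  (order 1).
h: a_k = 9/2, 81/4, 927/16, 5049/32, 100035/256, 482247/512, 4491963/2048, 20553993/4096, 739615563/65536, …
ICs: h(0) = 9/2.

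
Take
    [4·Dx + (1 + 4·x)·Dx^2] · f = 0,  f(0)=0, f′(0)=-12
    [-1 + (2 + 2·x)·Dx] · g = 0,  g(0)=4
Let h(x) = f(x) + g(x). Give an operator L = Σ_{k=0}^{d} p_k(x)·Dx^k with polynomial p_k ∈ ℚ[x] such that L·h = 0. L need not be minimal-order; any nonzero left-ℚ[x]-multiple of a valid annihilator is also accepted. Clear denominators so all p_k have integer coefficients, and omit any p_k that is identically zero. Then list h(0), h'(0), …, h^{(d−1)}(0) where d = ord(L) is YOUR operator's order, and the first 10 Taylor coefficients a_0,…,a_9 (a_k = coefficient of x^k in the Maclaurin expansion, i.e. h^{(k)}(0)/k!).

L = (52 + 16·x)·Dx + (125 + 232·x + 80·x^2)·Dx^2 + (14 + 78·x + 96·x^2 + 32·x^3)·Dx^3  (order 3).
h: a_k = 4, -10, 47/2, -255/4, 6139/32, -196573/320, 524267/256, -25165593/3584, 201326163/8192, -4294965151/49152, …
ICs: h(0) = 4, h′(0) = -10, h′′(0) = 47.

f: a_k = 0, -12, 24, -64, 192, -3072/5, 2048, -49152/7, 24576, -262144/3, …
g: a_k = 4, 2, -1/2, 1/4, -5/32, 7/64, -21/256, 33/512, -429/8192, 715/16384, …
Weyl lclm of L_f,L_g ⇒ L₀ (ord ≤ 3).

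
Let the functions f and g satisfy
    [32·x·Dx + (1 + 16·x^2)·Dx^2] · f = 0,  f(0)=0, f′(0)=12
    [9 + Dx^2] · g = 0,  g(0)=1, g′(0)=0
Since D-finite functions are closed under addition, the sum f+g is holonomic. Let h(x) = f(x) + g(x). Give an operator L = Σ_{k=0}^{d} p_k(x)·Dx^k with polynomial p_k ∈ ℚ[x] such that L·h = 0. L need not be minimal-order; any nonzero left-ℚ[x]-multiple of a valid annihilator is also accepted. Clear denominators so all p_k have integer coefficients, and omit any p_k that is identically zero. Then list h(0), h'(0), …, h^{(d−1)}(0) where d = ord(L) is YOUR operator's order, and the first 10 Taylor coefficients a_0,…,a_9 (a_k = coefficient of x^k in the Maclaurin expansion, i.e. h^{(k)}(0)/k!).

L = (-52704·x + 967680·x^3 + 663552·x^5)·Dx + (-207 + 13104·x^2 + 283392·x^4 + 331776·x^6)·Dx^2 + (-5856·x + 107520·x^3 + 73728·x^5)·Dx^3 + (-23 + 1456·x^2 + 31488·x^4 + 36864·x^6)·Dx^4  (order 4).
h: a_k = 1, 12, -9/2, -64, 27/8, 3072/5, -81/80, -49152/7, 729/4480, 262144/3, …
ICs: h(0) = 1, h′(0) = 12, h′′(0) = -9, h′′′(0) = -384.

f: a_k = 0, 12, 0, -64, 0, 3072/5, 0, -49152/7, 0, 262144/3, …
g: a_k = 1, 0, -9/2, 0, 27/8, 0, -81/80, 0, 729/4480, 0, …
L₀ := lclm(L_f,L_g); ord L₀ ≤ 2+2.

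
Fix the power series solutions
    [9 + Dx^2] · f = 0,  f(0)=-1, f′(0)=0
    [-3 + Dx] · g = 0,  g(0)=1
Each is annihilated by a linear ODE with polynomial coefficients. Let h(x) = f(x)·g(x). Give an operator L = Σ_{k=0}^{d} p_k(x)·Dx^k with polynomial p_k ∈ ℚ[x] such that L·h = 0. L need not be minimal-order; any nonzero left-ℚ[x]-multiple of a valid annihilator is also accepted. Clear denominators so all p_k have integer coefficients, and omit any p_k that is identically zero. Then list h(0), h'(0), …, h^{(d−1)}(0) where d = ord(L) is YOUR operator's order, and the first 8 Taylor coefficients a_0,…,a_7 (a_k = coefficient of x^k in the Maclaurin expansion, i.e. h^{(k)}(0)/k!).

L = 18 - 6·Dx + Dx^2  (order 2).
h: a_k = -1, -3, 0, 9, 27/2, 81/10, 0, -243/70, …
ICs: h(0) = -1, h′(0) = -3.

f: a_k = -1, 0, 9/2, 0, -27/8, 0, 81/80, 0, …
g: a_k = 1, 3, 9/2, 9/2, 27/8, 81/40, 81/80, 243/560, …
Sym-product of L_f,L_g gives L₀ (≤ ord 2).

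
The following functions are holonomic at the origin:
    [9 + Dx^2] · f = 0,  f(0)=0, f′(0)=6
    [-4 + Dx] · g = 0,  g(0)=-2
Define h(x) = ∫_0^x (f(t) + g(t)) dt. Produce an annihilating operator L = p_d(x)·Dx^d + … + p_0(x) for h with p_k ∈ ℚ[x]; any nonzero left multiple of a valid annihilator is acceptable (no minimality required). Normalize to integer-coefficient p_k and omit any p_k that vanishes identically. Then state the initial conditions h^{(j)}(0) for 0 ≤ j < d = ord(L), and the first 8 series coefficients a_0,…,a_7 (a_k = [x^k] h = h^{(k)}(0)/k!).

f: a_k = 0, 6, 0, -9, 0, 81/20, 0, -243/280, …
g: a_k = -2, -8, -16, -64/3, -64/3, -256/15, -512/45, -2048/315, …
L₀ := lclm(L_f,L_g); ord L₀ ≤ 2+1.
∫: right-multiply L₀ by Dx.
L = -36·Dx + 9·Dx^2 - 4·Dx^3 + Dx^4  (order 4).
h: a_k = 0, -2, -1, -16/3, -91/12, -64/15, -781/360, -512/315, …
ICs: h(0) = 0, h′(0) = -2, h′′(0) = -2, h′′′(0) = -32.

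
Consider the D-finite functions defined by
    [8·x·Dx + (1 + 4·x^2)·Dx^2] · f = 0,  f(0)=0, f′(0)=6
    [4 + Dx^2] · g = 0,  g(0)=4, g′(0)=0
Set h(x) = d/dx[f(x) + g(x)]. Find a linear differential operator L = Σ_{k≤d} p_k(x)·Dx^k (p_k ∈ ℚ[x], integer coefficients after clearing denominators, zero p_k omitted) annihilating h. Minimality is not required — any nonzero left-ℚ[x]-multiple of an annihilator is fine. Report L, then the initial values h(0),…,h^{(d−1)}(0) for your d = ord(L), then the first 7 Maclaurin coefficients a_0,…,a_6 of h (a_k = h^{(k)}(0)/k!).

L = (-352·x + 1792·x^3 + 512·x^5) + (-4 + 112·x^2 + 576·x^4 + 256·x^6)·Dx + (-88·x + 448·x^3 + 128·x^5)·Dx^2 + (-1 + 28·x^2 + 144·x^4 + 64·x^6)·Dx^3  (order 3).
h: a_k = 6, -16, -24, 32/3, 96, -32/15, -384, …
ICs: h(0) = 6, h′(0) = -16, h′′(0) = -48.

f: a_k = 0, 6, 0, -8, 0, 96/5, 0, …
g: a_k = 4, 0, -8, 0, 8/3, 0, -16/45, …
L₀ := lclm(L_f,L_g); ord L₀ ≤ 2+2.
Derive L from L₀ (diff closure).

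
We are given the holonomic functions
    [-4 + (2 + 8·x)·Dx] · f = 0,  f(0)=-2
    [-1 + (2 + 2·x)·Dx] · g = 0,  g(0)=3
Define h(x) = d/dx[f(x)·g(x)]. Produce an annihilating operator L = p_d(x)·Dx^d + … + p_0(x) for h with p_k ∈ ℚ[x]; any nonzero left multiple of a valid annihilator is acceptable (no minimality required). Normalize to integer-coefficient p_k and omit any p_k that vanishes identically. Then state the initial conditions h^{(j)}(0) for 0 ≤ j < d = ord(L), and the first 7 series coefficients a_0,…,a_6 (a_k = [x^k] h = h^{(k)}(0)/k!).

L = -9 + (-10 - 66·x - 120·x^2 - 64·x^3)·Dx  (order 1).
h: a_k = -15, 27/2, -405/8, 2943/16, -85725/128, 630261/256, -9360225/1024, …
ICs: h(0) = -15.

f: a_k = -2, -4, 4, -8, 20, -56, 168, …
g: a_k = 3, 3/2, -3/8, 3/16, -15/128, 21/256, -63/1024, …
Product ⇒ symmetric product L₀, ord ≤ 1.
h=h₀': d/dx-closure on L₀ ⇒ L.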